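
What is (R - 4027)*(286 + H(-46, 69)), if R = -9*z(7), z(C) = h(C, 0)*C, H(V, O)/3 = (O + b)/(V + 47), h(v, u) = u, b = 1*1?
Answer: -1997392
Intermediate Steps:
b = 1
H(V, O) = 3*(1 + O)/(47 + V) (H(V, O) = 3*((O + 1)/(V + 47)) = 3*((1 + O)/(47 + V)) = 3*(1 + O)/(47 + V))
z(C) = 0 (z(C) = 0*C = 0)
R = 0 (R = -9*0 = 0)
(R - 4027)*(286 + H(-46, 69)) = (0 - 4027)*(286 + 3*(1 + 69)/(47 - 46)) = -4027*(286 + 3*70/1) = -4027*(286 + 3*1*70) = -4027*(286 + 210) = -4027*496 = -1997392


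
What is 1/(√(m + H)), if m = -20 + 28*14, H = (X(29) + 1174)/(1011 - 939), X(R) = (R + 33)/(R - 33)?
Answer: 12*√55885/55885 ≈ 0.050761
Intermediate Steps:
X(R) = (33 + R)/(-33 + R)
H = 2317/144 (H = ((33 + 29)/(-33 + 29) + 1174)/(1011 - 939) = (62/(-4) + 1174)/72 = (-¼*62 + 1174)*(1/72) = (-31/2 + 1174)*(1/72) = (2317/2)*(1/72) = 2317/144 ≈ 16.090)
m = 372 (m = -20 + 392 = 372)
1/(√(m + H)) = 1/(√(372 + 2317/144)) = 1/(√(55885/144)) = 1/(√55885/12) = 12*√55885/55885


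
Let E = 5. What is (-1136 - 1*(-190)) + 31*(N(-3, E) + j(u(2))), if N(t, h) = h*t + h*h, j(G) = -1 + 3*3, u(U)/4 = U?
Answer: -388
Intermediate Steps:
u(U) = 4*U
j(G) = 8 (j(G) = -1 + 9 = 8)
N(t, h) = h² + h*t (N(t, h) = h*t + h² = h² + h*t)
(-1136 - 1*(-190)) + 31*(N(-3, E) + j(u(2))) = (-1136 - 1*(-190)) + 31*(5*(5 - 3) + 8) = (-1136 + 190) + 31*(5*2 + 8) = -946 + 31*(10 + 8) = -946 + 31*18 = -946 + 558 = -388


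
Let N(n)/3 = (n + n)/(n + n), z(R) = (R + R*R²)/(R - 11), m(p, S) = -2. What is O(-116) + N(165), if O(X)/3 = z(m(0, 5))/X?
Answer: 2247/754 ≈ 2.9801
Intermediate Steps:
z(R) = (R + R³)/(-11 + R)
O(X) = 30/(13*X) (O(X) = 3*(((-2 + (-2)³)/(-11 - 2))/X) = 3*(((-2 - 8)/(-13))/X) = 3*((-1/13*(-10))/X) = 3*(10/(13*X)) = 30/(13*X))
N(n) = 3 (N(n) = 3*((n + n)/(n + n)) = 3*((2*n)/((2*n))) = 3*((2*n)*(1/(2*n))) = 3*1 = 3)
O(-116) + N(165) = (30/13)/(-116) + 3 = (30/13)*(-1/116) + 3 = -15/754 + 3 = 2247/754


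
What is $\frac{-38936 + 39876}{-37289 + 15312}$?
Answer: $- \frac{940}{21977} \approx -0.042772$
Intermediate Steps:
$\frac{-38936 + 39876}{-37289 + 15312} = \frac{940}{-21977} = 940 \left(- \frac{1}{21977}\right) = - \frac{940}{21977}$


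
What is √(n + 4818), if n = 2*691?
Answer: 10*√62 ≈ 78.740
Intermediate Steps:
n = 1382
√(n + 4818) = √(1382 + 4818) = √6200 = 10*√62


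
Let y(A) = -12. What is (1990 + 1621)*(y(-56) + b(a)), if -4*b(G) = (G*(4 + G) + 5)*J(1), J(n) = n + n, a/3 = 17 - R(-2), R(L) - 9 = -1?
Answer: -1563563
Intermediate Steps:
R(L) = 8 (R(L) = 9 - 1 = 8)
a = 27 (a = 3*(17 - 1*8) = 3*(17 - 8) = 3*9 = 27)
J(n) = 2*n
b(G) = -5/2 - G*(4 + G)/2 (b(G) = -(G*(4 + G) + 5)*2*1/4 = -(5 + G*(4 + G))*2/4 = -(10 + 2*G*(4 + G))/4 = -5/2 - G*(4 + G)/2)
(1990 + 1621)*(y(-56) + b(a)) = (1990 + 1621)*(-12 + (-5/2 - 2*27 - 1/2*27**2)) = 3611*(-12 + (-5/2 - 54 - 1/2*729)) = 3611*(-12 + (-5/2 - 54 - 729/2)) = 3611*(-12 - 421) = 3611*(-433) = -1563563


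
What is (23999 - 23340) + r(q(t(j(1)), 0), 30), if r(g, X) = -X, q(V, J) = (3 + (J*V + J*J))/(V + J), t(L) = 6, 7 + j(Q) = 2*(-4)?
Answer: 629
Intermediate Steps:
j(Q) = -15 (j(Q) = -7 + 2*(-4) = -7 - 8 = -15)
q(V, J) = (3 + J² + J*V)/(J + V) (q(V, J) = (3 + (J*V + J²))/(J + V) = (3 + (J² + J*V))/(J + V) = (3 + J² + J*V)/(J + V))
(23999 - 23340) + r(q(t(j(1)), 0), 30) = (23999 - 23340) - 1*30 = 659 - 30 = 629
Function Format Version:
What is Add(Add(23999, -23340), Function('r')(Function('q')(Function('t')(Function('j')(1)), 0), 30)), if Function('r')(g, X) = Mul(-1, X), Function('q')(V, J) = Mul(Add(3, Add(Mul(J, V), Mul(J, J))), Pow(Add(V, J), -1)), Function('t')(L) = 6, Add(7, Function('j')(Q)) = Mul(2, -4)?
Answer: 629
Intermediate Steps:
Function('j')(Q) = -15 (Function('j')(Q) = Add(-7, Mul(2, -4)) = Add(-7, -8) = -15)
Function('q')(V, J) = Mul(Pow(Add(J, V), -1), Add(3, Pow(J, 2), Mul(J, V))) (Function('q')(V, J) = Mul(Add(3, Add(Mul(J, V), Pow(J, 2))), Pow(Add(J, V), -1)) = Mul(Add(3, Add(Pow(J, 2), Mul(J, V))), Pow(Add(J, V), -1)) = Mul(Add(3, Pow(J, 2), Mul(J, V)), Pow(Add(J, V), -1)) = Mul(Pow(Add(J, V), -1), Add(3, Pow(J, 2), Mul(J, V))))
Add(Add(23999, -23340), Function('r')(Function('q')(Function('t')(Function('j')(1)), 0), 30)) = Add(Add(23999, -23340), Mul(-1, 30)) = Add(659, -30) = 629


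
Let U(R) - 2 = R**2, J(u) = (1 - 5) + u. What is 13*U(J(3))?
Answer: 39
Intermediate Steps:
J(u) = -4 + u
U(R) = 2 + R**2
13*U(J(3)) = 13*(2 + (-4 + 3)**2) = 13*(2 + (-1)**2) = 13*(2 + 1) = 13*3 = 39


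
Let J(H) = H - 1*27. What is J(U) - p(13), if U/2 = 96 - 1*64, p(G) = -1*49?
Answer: 86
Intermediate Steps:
p(G) = -49
U = 64 (U = 2*(96 - 1*64) = 2*(96 - 64) = 2*32 = 64)
J(H) = -27 + H (J(H) = H - 27 = -27 + H)
J(U) - p(13) = (-27 + 64) - 1*(-49) = 37 + 49 = 86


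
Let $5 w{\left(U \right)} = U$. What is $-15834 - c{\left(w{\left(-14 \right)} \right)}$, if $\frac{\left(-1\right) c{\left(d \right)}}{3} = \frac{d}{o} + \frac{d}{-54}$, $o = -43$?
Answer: $- \frac{30638111}{1935} \approx -15834.0$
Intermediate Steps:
$w{\left(U \right)} = \frac{U}{5}$
$c{\left(d \right)} = \frac{97 d}{774}$ ($c{\left(d \right)} = - 3 \left(\frac{d}{-43} + \frac{d}{-54}\right) = - 3 \left(d \left(- \frac{1}{43}\right) + d \left(- \frac{1}{54}\right)\right) = - 3 \left(- \frac{d}{43} - \frac{d}{54}\right) = - 3 \left(- \frac{97 d}{2322}\right) = \frac{97 d}{774}$)
$-15834 - c{\left(w{\left(-14 \right)} \right)} = -15834 - \frac{97 \cdot \frac{1}{5} \left(-14\right)}{774} = -15834 - \frac{97}{774} \left(- \frac{14}{5}\right) = -15834 - - \frac{679}{1935} = -15834 + \frac{679}{1935} = - \frac{30638111}{1935}$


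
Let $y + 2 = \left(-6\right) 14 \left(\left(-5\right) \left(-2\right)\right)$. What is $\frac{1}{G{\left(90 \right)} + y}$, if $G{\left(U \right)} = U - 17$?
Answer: $- \frac{1}{769} \approx -0.0013004$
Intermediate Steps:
$G{\left(U \right)} = -17 + U$ ($G{\left(U \right)} = U - 17 = -17 + U$)
$y = -842$ ($y = -2 + \left(-6\right) 14 \left(\left(-5\right) \left(-2\right)\right) = -2 - 840 = -842$)
$\frac{1}{G{\left(90 \right)} + y} = \frac{1}{\left(-17 + 90\right) - 842} = \frac{1}{73 - 842} = \frac{1}{-769} = - \frac{1}{769}$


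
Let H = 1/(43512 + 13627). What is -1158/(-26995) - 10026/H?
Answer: -15464777198772/26995 ≈ -5.7288e+8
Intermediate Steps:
H = 1/57139 ≈ 1.7501e-5
-1158/(-26995) - 10026/H = -1158/(-26995) - 10026/1/57139 = -1158*(-1/26995) - 10026*57139 = 1158/26995 - 572875614 = -15464777198772/26995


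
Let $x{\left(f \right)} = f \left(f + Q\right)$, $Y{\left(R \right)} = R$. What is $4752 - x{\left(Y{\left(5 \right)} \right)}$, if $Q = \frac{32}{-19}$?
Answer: $\frac{89973}{19} \approx 4735.4$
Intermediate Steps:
$Q = - \frac{32}{19}$ ($Q = 32 \left(- \frac{1}{19}\right) = - \frac{32}{19} \approx -1.6842$)
$x{\left(f \right)} = f \left(- \frac{32}{19} + f\right)$ ($x{\left(f \right)} = f \left(f - \frac{32}{19}\right) = f \left(- \frac{32}{19} + f\right)$)
$4752 - x{\left(Y{\left(5 \right)} \right)} = 4752 - \frac{1}{19} \cdot 5 \left(-32 + 19 \cdot 5\right) = 4752 - \frac{1}{19} \cdot 5 \left(-32 + 95\right) = 4752 - \frac{1}{19} \cdot 5 \cdot 63 = 4752 - \frac{315}{19} = \frac{89973}{19}$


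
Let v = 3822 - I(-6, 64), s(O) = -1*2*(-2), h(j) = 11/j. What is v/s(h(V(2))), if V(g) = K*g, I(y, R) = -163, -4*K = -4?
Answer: 3985/4 ≈ 996.25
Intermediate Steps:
K = 1 (K = -1/4*(-4) = 1)
V(g) = g (V(g) = 1*g = g)
s(O) = 4 (s(O) = -2*(-2) = 4)
v = 3985 (v = 3822 - 1*(-163) = 3822 + 163 = 3985)
v/s(h(V(2))) = 3985/4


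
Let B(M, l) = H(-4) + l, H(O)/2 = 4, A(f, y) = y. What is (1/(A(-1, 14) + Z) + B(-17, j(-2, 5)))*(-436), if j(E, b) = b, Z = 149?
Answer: -924320/163 ≈ -5670.7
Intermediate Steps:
H(O) = 8 (H(O) = 2*4 = 8)
B(M, l) = 8 + l
(1/(A(-1, 14) + Z) + B(-17, j(-2, 5)))*(-436) = (1/(14 + 149) + (8 + 5))*(-436) = (1/163 + 13)*(-436) = (2120/163)*(-436) = -924320/163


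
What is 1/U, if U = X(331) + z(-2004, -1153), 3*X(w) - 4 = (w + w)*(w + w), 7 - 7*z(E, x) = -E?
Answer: 21/3061745 ≈ 6.8588e-6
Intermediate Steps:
z(E, x) = 1 + E/7 (z(E, x) = 1 - (-1)*E/7 = 1 + E/7)
X(w) = 4/3 + 4*w²/3 (X(w) = 4/3 + ((w + w)*(w + w))/3 = 4/3 + ((2*w)*(2*w))/3 = 4/3 + (4*w²)/3 = 4/3 + 4*w²/3)
U = 3061745/21 (U = (4/3 + (4/3)*331²) + (1 + (⅐)*(-2004)) = (4/3 + (4/3)*109561) + (1 - 2004/7) = (4/3 + 438244/3) - 1997/7 = 438248/3 - 1997/7 = 3061745/21 ≈ 1.4580e+5)
1/U = 1/(3061745/21) = 21/3061745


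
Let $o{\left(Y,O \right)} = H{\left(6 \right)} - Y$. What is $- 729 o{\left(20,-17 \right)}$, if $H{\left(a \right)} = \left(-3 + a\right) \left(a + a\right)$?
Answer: $-11664$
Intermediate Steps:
$H{\left(a \right)} = 2 a \left(-3 + a\right)$ ($H{\left(a \right)} = \left(-3 + a\right) 2 a = 2 a \left(-3 + a\right)$)
$o{\left(Y,O \right)} = 36 - Y$ ($o{\left(Y,O \right)} = 2 \cdot 6 \left(-3 + 6\right) - Y = 2 \cdot 6 \cdot 3 - Y = 36 - Y$)
$- 729 o{\left(20,-17 \right)} = - 729 \left(36 - 20\right) = \left(-729\right) 16 = -11664$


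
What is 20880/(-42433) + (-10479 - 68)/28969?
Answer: -1052413571/1229241577 ≈ -0.85615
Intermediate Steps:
20880/(-42433) + (-10479 - 68)/28969 = 20880*(-1/42433) - 10547*1/28969 = -20880/42433 - 10547/28969 = -1052413571/1229241577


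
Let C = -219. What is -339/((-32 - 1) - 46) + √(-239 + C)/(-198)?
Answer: 339/79 - I*√458/198 ≈ 4.2911 - 0.10809*I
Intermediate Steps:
-339/((-32 - 1) - 46) + √(-239 + C)/(-198) = -339/((-32 - 1) - 46) + √(-239 - 219)/(-198) = -339/(-33 - 46) + √(-458)*(-1/198) = -339/(-79) + (I*√458)*(-1/198) = -339*(-1/79) - I*√458/198 = 339/79 - I*√458/198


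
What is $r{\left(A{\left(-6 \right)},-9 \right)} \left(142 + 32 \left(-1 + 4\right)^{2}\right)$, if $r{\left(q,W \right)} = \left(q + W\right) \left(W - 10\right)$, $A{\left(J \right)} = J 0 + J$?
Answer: $122550$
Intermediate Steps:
$A{\left(J \right)} = J$ ($A{\left(J \right)} = 0 + J = J$)
$r{\left(q,W \right)} = \left(-10 + W\right) \left(W + q\right)$ ($r{\left(q,W \right)} = \left(W + q\right) \left(-10 + W\right) = \left(-10 + W\right) \left(W + q\right)$)
$r{\left(A{\left(-6 \right)},-9 \right)} \left(142 + 32 \left(-1 + 4\right)^{2}\right) = \left(\left(-9\right)^{2} - -90 - -60 - -54\right) \left(142 + 32 \left(-1 + 4\right)^{2}\right) = \left(81 + 90 + 60 + 54\right) \left(142 + 32 \cdot 3^{2}\right) = 285 \left(142 + 32 \cdot 9\right) = 285 \left(142 + 288\right) = 285 \cdot 430 = 122550$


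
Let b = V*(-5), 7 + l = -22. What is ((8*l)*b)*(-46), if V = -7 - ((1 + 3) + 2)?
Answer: 693680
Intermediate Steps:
l = -29 (l = -7 - 22 = -29)
V = -13 (V = -7 - (4 + 2) = -7 - 1*6 = -7 - 6 = -13)
b = 65 (b = -13*(-5) = 65)
((8*l)*b)*(-46) = ((8*(-29))*65)*(-46) = -232*65*(-46) = -15080*(-46) = 693680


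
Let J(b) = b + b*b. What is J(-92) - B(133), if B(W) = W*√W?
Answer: 8372 - 133*√133 ≈ 6838.2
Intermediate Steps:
J(b) = b + b²
B(W) = W^(3/2)
J(-92) - B(133) = -92*(1 - 92) - 133^(3/2) = -92*(-91) - 133*√133 = 8372 - 133*√133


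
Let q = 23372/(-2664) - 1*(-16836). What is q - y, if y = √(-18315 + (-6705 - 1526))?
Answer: 11206933/666 - I*√26546 ≈ 16827.0 - 162.93*I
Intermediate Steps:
q = 11206933/666 (q = 23372*(-1/2664) + 16836 = -5843/666 + 16836 = 11206933/666 ≈ 16827.)
y = I*√26546 (y = √(-18315 - 8231) = √(-26546) = I*√26546 ≈ 162.93*I)
q - y = 11206933/666 - I*√26546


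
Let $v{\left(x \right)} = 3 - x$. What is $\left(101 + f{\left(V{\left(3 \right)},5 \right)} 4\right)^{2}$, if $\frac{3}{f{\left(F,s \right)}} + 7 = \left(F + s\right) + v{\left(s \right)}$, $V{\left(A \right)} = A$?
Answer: $7921$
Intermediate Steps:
$f{\left(F,s \right)} = \frac{3}{-4 + F}$ ($f{\left(F,s \right)} = \frac{3}{-7 + \left(\left(F + s\right) - \left(-3 + s\right)\right)} = \frac{3}{-7 + \left(3 + F\right)} = \frac{3}{-4 + F}$)
$\left(101 + f{\left(V{\left(3 \right)},5 \right)} 4\right)^{2} = \left(101 + \frac{3}{-4 + 3} \cdot 4\right)^{2} = \left(101 + \frac{3}{-1} \cdot 4\right)^{2} = \left(101 + 3 \left(-1\right) 4\right)^{2} = \left(101 - 12\right)^{2} = 89^{2} = 7921$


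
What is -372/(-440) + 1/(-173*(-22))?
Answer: 8047/9515 ≈ 0.84572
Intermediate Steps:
-372/(-440) + 1/(-173*(-22)) = -372*(-1/440) - 1/173*(-1/22) = 93/110 + 1/3806 = 8047/9515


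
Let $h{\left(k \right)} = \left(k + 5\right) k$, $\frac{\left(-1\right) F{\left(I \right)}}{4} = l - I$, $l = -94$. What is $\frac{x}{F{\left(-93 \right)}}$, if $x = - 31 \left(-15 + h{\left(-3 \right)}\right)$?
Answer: $\frac{651}{4} \approx 162.75$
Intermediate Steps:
$F{\left(I \right)} = 376 + 4 I$ ($F{\left(I \right)} = - 4 \left(-94 - I\right) = 376 + 4 I$)
$h{\left(k \right)} = k \left(5 + k\right)$ ($h{\left(k \right)} = \left(5 + k\right) k = k \left(5 + k\right)$)
$x = 651$ ($x = - 31 \left(-15 - 3 \left(5 - 3\right)\right) = - 31 \left(-15 - 6\right) = \left(-31\right) \left(-21\right) = 651$)
$\frac{x}{F{\left(-93 \right)}} = \frac{651}{376 + 4 \left(-93\right)} = \frac{651}{376 - 372} = \frac{651}{4}$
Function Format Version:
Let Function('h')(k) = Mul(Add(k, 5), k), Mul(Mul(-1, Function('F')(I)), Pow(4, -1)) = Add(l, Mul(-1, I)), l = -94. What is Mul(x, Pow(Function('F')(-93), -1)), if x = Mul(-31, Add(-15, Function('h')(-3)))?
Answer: Rational(651, 4) ≈ 162.75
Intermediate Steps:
Function('F')(I) = Add(376, Mul(4, I)) (Function('F')(I) = Mul(-4, Add(-94, Mul(-1, I))) = Add(376, Mul(4, I)))
Function('h')(k) = Mul(k, Add(5, k)) (Function('h')(k) = Mul(Add(5, k), k) = Mul(k, Add(5, k)))
x = 651 (x = Mul(-31, Add(-15, Mul(-3, Add(5, -3)))) = Mul(-31, Add(-15, Mul(-3, 2))) = Mul(-31, Add(-15, -6)) = Mul(-31, -21) = 651)
Mul(x, Pow(Function('F')(-93), -1)) = Mul(651, Pow(Add(376, Mul(4, -93)), -1)) = Mul(651, Pow(Add(376, -372), -1)) = Mul(651, Pow(4, -1)) = Mul(651, Rational(1, 4)) = Rational(651, 4)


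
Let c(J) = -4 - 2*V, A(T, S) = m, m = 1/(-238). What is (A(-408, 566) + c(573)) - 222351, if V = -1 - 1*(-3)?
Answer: -52921443/238 ≈ -2.2236e+5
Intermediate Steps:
m = -1/238 ≈ -0.0042017
A(T, S) = -1/238
V = 2 (V = -1 + 3 = 2)
c(J) = -8 (c(J) = -4 - 2*2 = -4 - 4 = -8)
(A(-408, 566) + c(573)) - 222351 = (-1/238 - 8) - 222351 = -1905/238 - 222351 = -52921443/238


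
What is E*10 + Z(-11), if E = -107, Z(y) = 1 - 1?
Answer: -1070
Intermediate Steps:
Z(y) = 0
E*10 + Z(-11) = -107*10 + 0 = -1070 + 0 = -1070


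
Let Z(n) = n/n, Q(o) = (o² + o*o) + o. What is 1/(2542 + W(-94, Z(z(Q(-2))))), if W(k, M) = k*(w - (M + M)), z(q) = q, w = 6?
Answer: 1/2166 ≈ 0.00046168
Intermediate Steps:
Q(o) = o + 2*o² (Q(o) = (o² + o²) + o = 2*o² + o = o + 2*o²)
Z(n) = 1
W(k, M) = k*(6 - 2*M) (W(k, M) = k*(6 - (M + M)) = k*(6 - 2*M))
1/(2542 + W(-94, Z(z(Q(-2))))) = 1/(2542 + 2*(-94)*(3 - 1*1)) = 1/(2542 + 2*(-94)*(3 - 1)) = 1/(2542 + 2*(-94)*2) = 1/(2542 - 376) = 1/2166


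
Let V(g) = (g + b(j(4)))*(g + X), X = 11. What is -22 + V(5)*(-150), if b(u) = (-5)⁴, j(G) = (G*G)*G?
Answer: -1512022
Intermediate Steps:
j(G) = G³ (j(G) = G²*G = G³)
b(u) = 625
V(g) = (11 + g)*(625 + g) (V(g) = (g + 625)*(g + 11) = (625 + g)*(11 + g) = (11 + g)*(625 + g))
-22 + V(5)*(-150) = -22 + (6875 + 5² + 636*5)*(-150) = -22 + (6875 + 25 + 3180)*(-150) = -22 + 10080*(-150) = -22 - 1512000 = -1512022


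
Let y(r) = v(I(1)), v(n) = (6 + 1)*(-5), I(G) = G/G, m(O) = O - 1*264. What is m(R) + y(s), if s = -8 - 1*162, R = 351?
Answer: 52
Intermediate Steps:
m(O) = -264 + O (m(O) = O - 264 = -264 + O)
I(G) = 1
s = -170 (s = -8 - 162 = -170)
v(n) = -35 (v(n) = 7*(-5) = -35)
y(r) = -35
m(R) + y(s) = (-264 + 351) - 35 = 87 - 35 = 52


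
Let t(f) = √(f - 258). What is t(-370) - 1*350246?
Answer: -350246 + 2*I*√157 ≈ -3.5025e+5 + 25.06*I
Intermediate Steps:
t(f) = √(-258 + f)
t(-370) - 1*350246 = √(-258 - 370) - 1*350246 = √(-628) - 350246 = 2*I*√157 - 350246 = -350246 + 2*I*√157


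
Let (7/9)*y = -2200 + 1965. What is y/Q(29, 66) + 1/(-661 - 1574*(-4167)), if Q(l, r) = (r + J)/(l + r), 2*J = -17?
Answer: -748505500489/1499432445 ≈ -499.19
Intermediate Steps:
J = -17/2 (J = (½)*(-17) = -17/2 ≈ -8.5000)
y = -2115/7 (y = 9*(-2200 + 1965)/7 = (9/7)*(-235) = -2115/7 ≈ -302.14)
Q(l, r) = (-17/2 + r)/(l + r) (Q(l, r) = (r - 17/2)/(l + r) = (-17/2 + r)/(l + r))
y/Q(29, 66) + 1/(-661 - 1574*(-4167)) = -2115*(29 + 66)/(-17/2 + 66)/7 + 1/(-661 - 1574*(-4167)) = -2115/(7*((115/2)/95)) - 1/4167/(-2235) = -2115/(7*((1/95)*(115/2))) - 1/2235*(-1/4167) = -2115/(7*23/38) + 1/9313245 = -2115/7*38/23 + 1/9313245 = -80370/161 + 1/9313245 = -748505500489/1499432445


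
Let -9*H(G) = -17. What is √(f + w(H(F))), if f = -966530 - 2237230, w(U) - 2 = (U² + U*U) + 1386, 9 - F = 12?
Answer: I*√259391554/9 ≈ 1789.5*I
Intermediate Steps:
F = -3 (F = 9 - 1*12 = 9 - 12 = -3)
H(G) = 17/9 (H(G) = -⅑*(-17) = 17/9)
w(U) = 1388 + 2*U² (w(U) = 2 + ((U² + U*U) + 1386) = 2 + ((U² + U²) + 1386) = 2 + (2*U² + 1386) = 2 + (1386 + 2*U²) = 1388 + 2*U²)
f = -3203760
√(f + w(H(F))) = √(-3203760 + (1388 + 2*(17/9)²)) = √(-3203760 + (1388 + 2*(289/81))) = √(-3203760 + (1388 + 578/81)) = √(-3203760 + 113006/81) = √(-259391554/81) = I*√259391554/9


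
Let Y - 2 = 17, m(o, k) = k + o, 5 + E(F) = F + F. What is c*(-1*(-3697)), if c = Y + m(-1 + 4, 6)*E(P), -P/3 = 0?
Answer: -96122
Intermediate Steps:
P = 0 (P = -3*0 = 0)
E(F) = -5 + 2*F (E(F) = -5 + (F + F) = -5 + 2*F)
Y = 19 (Y = 2 + 17 = 19)
c = -26 (c = 19 + (6 + (-1 + 4))*(-5 + 2*0) = 19 + (6 + 3)*(-5 + 0) = 19 + 9*(-5) = 19 - 45 = -26)
c*(-1*(-3697)) = -(-26)*(-3697) = -26*3697 = -96122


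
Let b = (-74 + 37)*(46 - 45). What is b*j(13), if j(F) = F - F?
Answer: 0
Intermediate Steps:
j(F) = 0
b = -37 (b = -37*1 = -37)
b*j(13) = -37*0 = 0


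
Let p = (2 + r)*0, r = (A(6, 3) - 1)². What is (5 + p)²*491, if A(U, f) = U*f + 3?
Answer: 12275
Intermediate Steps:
A(U, f) = 3 + U*f
r = 400 (r = ((3 + 6*3) - 1)² = ((3 + 18) - 1)² = (21 - 1)² = 20² = 400)
p = 0 (p = (2 + 400)*0 = 402*0 = 0)
(5 + p)²*491 = (5 + 0)²*491 = 5²*491 = 25*491 = 12275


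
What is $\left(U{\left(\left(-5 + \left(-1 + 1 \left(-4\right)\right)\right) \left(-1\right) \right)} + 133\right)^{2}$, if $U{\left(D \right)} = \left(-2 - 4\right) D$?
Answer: $5329$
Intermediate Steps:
$U{\left(D \right)} = - 6 D$
$\left(U{\left(\left(-5 + \left(-1 + 1 \left(-4\right)\right)\right) \left(-1\right) \right)} + 133\right)^{2} = \left(- 6 \left(-5 + \left(-1 + 1 \left(-4\right)\right)\right) \left(-1\right) + 133\right)^{2} = \left(- 6 \left(-5 - 5\right) \left(-1\right) + 133\right)^{2} = \left(- 6 \left(\left(-10\right) \left(-1\right)\right) + 133\right)^{2} = \left(\left(-6\right) 10 + 133\right)^{2} = \left(-60 + 133\right)^{2} = 73^{2} = 5329$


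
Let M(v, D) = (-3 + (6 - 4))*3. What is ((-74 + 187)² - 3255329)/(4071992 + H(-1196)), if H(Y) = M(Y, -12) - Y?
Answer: -648512/814637 ≈ -0.79607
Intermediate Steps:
M(v, D) = -3 (M(v, D) = (-3 + 2)*3 = -1*3 = -3)
H(Y) = -3 - Y
((-74 + 187)² - 3255329)/(4071992 + H(-1196)) = ((-74 + 187)² - 3255329)/(4071992 + (-3 - 1*(-1196))) = (113² - 3255329)/(4071992 + (-3 + 1196)) = (12769 - 3255329)/(4071992 + 1193) = -3242560/4073185 = -3242560*1/4073185 = -648512/814637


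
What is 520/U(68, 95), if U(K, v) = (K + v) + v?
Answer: 260/129 ≈ 2.0155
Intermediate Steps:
U(K, v) = K + 2*v
520/U(68, 95) = 520/(68 + 2*95) = 520/(68 + 190) = 520/258 = 520*(1/258) = 260/129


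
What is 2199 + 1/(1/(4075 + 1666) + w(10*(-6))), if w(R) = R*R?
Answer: 45448060340/20667601 ≈ 2199.0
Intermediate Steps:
w(R) = R**2
2199 + 1/(1/(4075 + 1666) + w(10*(-6))) = 2199 + 1/(1/(4075 + 1666) + (10*(-6))**2) = 2199 + 1/(1/5741 + (-60)**2) = 2199 + 1/(1/5741 + 3600) = 2199 + 1/(20667601/5741) = 2199 + 5741/20667601 = 45448060340/20667601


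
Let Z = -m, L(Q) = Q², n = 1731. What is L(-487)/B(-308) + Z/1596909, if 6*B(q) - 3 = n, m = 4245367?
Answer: 377510399558/461506701 ≈ 818.00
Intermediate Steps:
B(q) = 289 (B(q) = ½ + (⅙)*1731 = ½ + 577/2 = 289)
Z = -4245367 (Z = -1*4245367 = -4245367)
L(-487)/B(-308) + Z/1596909 = (-487)²/289 - 4245367/1596909 = 237169*(1/289) - 4245367*1/1596909 = 237169/289 - 4245367/1596909 = 377510399558/461506701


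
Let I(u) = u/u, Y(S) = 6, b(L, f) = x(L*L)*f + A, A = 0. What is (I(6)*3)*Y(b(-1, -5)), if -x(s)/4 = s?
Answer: 18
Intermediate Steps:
x(s) = -4*s
b(L, f) = -4*f*L² (b(L, f) = (-4*L*L)*f + 0 = (-4*L²)*f + 0 = -4*f*L² + 0 = -4*f*L²)
I(u) = 1
(I(6)*3)*Y(b(-1, -5)) = (1*3)*6 = 3*6 = 18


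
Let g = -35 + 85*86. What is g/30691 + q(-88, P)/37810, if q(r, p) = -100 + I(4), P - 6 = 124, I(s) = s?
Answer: 136060707/580213355 ≈ 0.23450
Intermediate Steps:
P = 130 (P = 6 + 124 = 130)
g = 7275 (g = -35 + 7310 = 7275)
q(r, p) = -96 (q(r, p) = -100 + 4 = -96)
g/30691 + q(-88, P)/37810 = 7275/30691 - 96/37810 = 7275*(1/30691) - 96*1/37810 = 7275/30691 - 48/18905 = 136060707/580213355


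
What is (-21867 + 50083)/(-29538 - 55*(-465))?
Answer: -28216/3963 ≈ -7.1199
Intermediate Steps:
(-21867 + 50083)/(-29538 - 55*(-465)) = 28216/(-29538 + 25575) = 28216/(-3963) = 28216*(-1/3963) = -28216/3963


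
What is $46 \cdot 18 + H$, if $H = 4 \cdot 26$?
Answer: $932$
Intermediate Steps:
$H = 104$
$46 \cdot 18 + H = 46 \cdot 18 + 104 = 828 + 104 = 932$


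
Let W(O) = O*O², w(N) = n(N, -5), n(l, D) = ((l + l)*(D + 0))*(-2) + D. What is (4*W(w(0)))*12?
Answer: -6000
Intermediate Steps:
n(l, D) = D - 4*D*l (n(l, D) = ((2*l)*D)*(-2) + D = (2*D*l)*(-2) + D = -4*D*l + D = D - 4*D*l)
w(N) = -5 + 20*N (w(N) = -5*(1 - 4*N) = -5 + 20*N)
W(O) = O³
(4*W(w(0)))*12 = (4*(-5 + 20*0)³)*12 = (4*(-5 + 0)³)*12 = (4*(-5)³)*12 = (4*(-125))*12 = -500*12 = -6000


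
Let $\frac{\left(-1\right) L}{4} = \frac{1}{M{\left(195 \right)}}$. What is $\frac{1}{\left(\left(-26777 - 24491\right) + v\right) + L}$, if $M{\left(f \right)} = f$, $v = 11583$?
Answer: $- \frac{195}{7738579} \approx -2.5198 \cdot 10^{-5}$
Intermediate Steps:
$L = - \frac{4}{195} \approx -0.020513$
$\frac{1}{\left(\left(-26777 - 24491\right) + v\right) + L} = \frac{1}{\left(\left(-26777 - 24491\right) + 11583\right) - \frac{4}{195}} = \frac{1}{\left(-51268 + 11583\right) - \frac{4}{195}} = \frac{1}{-39685 - \frac{4}{195}} = \frac{1}{- \frac{7738579}{195}} = - \frac{195}{7738579}$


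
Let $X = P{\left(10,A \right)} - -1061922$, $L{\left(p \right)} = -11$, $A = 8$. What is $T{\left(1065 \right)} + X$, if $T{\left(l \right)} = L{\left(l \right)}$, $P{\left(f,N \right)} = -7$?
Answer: $1061904$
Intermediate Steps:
$T{\left(l \right)} = -11$
$X = 1061915$ ($X = -7 - -1061922 = -7 + 1061922 = 1061915$)
$T{\left(1065 \right)} + X = -11 + 1061915 = 1061904$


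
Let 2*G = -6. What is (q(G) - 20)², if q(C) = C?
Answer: 529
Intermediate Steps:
G = -3 (G = (½)*(-6) = -3)
(q(G) - 20)² = (-3 - 20)² = (-23)² = 529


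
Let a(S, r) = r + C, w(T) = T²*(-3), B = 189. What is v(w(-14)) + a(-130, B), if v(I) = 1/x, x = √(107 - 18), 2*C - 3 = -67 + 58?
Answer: 186 + √89/89 ≈ 186.11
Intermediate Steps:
C = -3 (C = 3/2 + (-67 + 58)/2 = 3/2 + (½)*(-9) = 3/2 - 9/2 = -3)
w(T) = -3*T²
x = √89 ≈ 9.4340
a(S, r) = -3 + r (a(S, r) = r - 3 = -3 + r)
v(I) = √89/89 (v(I) = 1/(√89) = √89/89)
v(w(-14)) + a(-130, B) = √89/89 + (-3 + 189) = √89/89 + 186 = 186 + √89/89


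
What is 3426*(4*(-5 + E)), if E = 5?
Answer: 0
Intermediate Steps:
3426*(4*(-5 + E)) = 3426*(4*(-5 + 5)) = 3426*(4*0) = 3426*0 = 0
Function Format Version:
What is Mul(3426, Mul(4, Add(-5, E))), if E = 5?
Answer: 0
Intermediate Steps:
Mul(3426, Mul(4, Add(-5, E))) = Mul(3426, Mul(4, Add(-5, 5))) = Mul(3426, Mul(4, 0)) = Mul(3426, 0) = 0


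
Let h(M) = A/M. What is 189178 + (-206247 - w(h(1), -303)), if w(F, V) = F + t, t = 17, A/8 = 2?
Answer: -17102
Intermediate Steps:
A = 16 (A = 8*2 = 16)
h(M) = 16/M
w(F, V) = 17 + F (w(F, V) = F + 17 = 17 + F)
189178 + (-206247 - w(h(1), -303)) = 189178 + (-206247 - (17 + 16/1)) = 189178 + (-206247 - (17 + 16*1)) = 189178 + (-206247 - (17 + 16)) = 189178 + (-206247 - 1*33) = 189178 + (-206247 - 33) = 189178 - 206280 = -17102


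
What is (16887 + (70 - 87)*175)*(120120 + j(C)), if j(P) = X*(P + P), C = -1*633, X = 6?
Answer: 1565433888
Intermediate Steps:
C = -633
j(P) = 12*P (j(P) = 6*(P + P) = 6*(2*P) = 12*P)
(16887 + (70 - 87)*175)*(120120 + j(C)) = (16887 + (70 - 87)*175)*(120120 + 12*(-633)) = (16887 - 17*175)*(120120 - 7596) = (16887 - 2975)*112524 = 13912*112524 = 1565433888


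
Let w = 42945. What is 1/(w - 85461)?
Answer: -1/42516 ≈ -2.3521e-5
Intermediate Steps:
1/(w - 85461) = 1/(42945 - 85461) = 1/(-42516) = -1/42516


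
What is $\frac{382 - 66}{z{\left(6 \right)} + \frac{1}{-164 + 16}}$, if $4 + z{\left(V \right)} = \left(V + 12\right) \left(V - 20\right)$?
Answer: $- \frac{46768}{37889} \approx -1.2343$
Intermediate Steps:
$z{\left(V \right)} = -4 + \left(-20 + V\right) \left(12 + V\right)$ ($z{\left(V \right)} = -4 + \left(V + 12\right) \left(V - 20\right) = -4 + \left(12 + V\right) \left(-20 + V\right) = -4 + \left(-20 + V\right) \left(12 + V\right)$)
$\frac{382 - 66}{z{\left(6 \right)} + \frac{1}{-164 + 16}} = \frac{382 - 66}{\left(-244 + 6^{2} - 48\right) + \frac{1}{-164 + 16}} = \frac{316}{\left(-244 + 36 - 48\right) + \frac{1}{-148}} = \frac{316}{-256 - \frac{1}{148}} = \frac{316}{- \frac{37889}{148}} = 316 \left(- \frac{148}{37889}\right) = - \frac{46768}{37889}$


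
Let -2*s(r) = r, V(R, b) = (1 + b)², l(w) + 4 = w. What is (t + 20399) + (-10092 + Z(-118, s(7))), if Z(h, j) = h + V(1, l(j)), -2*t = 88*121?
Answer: 19629/4 ≈ 4907.3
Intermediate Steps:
l(w) = -4 + w
t = -5324 (t = -44*121 = -½*10648 = -5324)
s(r) = -r/2
Z(h, j) = h + (-3 + j)² (Z(h, j) = h + (1 + (-4 + j))² = h + (-3 + j)²)
(t + 20399) + (-10092 + Z(-118, s(7))) = (-5324 + 20399) + (-10092 + (-118 + (-3 - ½*7)²)) = 15075 + (-10092 + (-118 + (-3 - 7/2)²)) = 15075 + (-10092 + (-118 + (-13/2)²)) = 15075 + (-10092 + (-118 + 169/4)) = 15075 + (-10092 - 303/4) = 15075 - 40671/4 = 19629/4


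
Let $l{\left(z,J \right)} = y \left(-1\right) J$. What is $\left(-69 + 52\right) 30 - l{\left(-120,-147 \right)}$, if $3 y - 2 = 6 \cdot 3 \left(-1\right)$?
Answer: $274$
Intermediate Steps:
$y = - \frac{16}{3}$ ($y = \frac{2}{3} + \frac{6 \cdot 3 \left(-1\right)}{3} = \frac{2}{3} + \frac{18 \left(-1\right)}{3} = \frac{2}{3} + \frac{1}{3} \left(-18\right) = \frac{2}{3} - 6 = - \frac{16}{3} \approx -5.3333$)
$l{\left(z,J \right)} = \frac{16 J}{3}$ ($l{\left(z,J \right)} = \left(- \frac{16}{3}\right) \left(-1\right) J = \frac{16 J}{3}$)
$\left(-69 + 52\right) 30 - l{\left(-120,-147 \right)} = \left(-69 + 52\right) 30 - \frac{16}{3} \left(-147\right) = \left(-17\right) 30 - -784 = -510 + 784 = 274$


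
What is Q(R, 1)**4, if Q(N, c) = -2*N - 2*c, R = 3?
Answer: 4096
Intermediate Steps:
Q(R, 1)**4 = (-2*3 - 2*1)**4 = (-6 - 2)**4 = (-8)**4 = 4096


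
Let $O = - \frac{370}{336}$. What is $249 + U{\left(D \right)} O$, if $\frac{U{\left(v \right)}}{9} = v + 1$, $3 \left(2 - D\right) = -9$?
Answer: $\frac{5307}{28} \approx 189.54$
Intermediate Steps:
$D = 5$ ($D = 2 - -3 = 2 + 3 = 5$)
$O = - \frac{185}{168}$ ($O = \left(-370\right) \frac{1}{336} = - \frac{185}{168} \approx -1.1012$)
$U{\left(v \right)} = 9 + 9 v$ ($U{\left(v \right)} = 9 \left(v + 1\right) = 9 \left(1 + v\right) = 9 + 9 v$)
$249 + U{\left(D \right)} O = 249 + \left(9 + 9 \cdot 5\right) \left(- \frac{185}{168}\right) = 249 + \left(9 + 45\right) \left(- \frac{185}{168}\right) = 249 + 54 \left(- \frac{185}{168}\right) = 249 - \frac{1665}{28} = \frac{5307}{28}$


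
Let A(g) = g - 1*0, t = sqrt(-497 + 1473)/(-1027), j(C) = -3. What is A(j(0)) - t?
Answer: -3 + 4*sqrt(61)/1027 ≈ -2.9696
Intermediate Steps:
t = -4*sqrt(61)/1027 (t = sqrt(976)*(-1/1027) = (4*sqrt(61))*(-1/1027) = -4*sqrt(61)/1027 ≈ -0.030420)
A(g) = g (A(g) = g + 0 = g)
A(j(0)) - t = -3 - (-4)*sqrt(61)/1027 = -3 + 4*sqrt(61)/1027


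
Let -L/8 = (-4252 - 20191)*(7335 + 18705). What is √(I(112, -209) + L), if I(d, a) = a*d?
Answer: 4*√318246397 ≈ 71358.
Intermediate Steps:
L = 5091965760 (L = -8*(-4252 - 20191)*(7335 + 18705) = -(-195544)*26040 = -8*(-636495720) = 5091965760)
√(I(112, -209) + L) = √(-209*112 + 5091965760) = √(-23408 + 5091965760) = √5091942352 = 4*√318246397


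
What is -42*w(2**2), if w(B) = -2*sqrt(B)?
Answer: 168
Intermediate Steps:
-42*w(2**2) = -(-84)*sqrt(2**2) = -(-84)*sqrt(4) = -(-84)*2 = -42*(-4) = 168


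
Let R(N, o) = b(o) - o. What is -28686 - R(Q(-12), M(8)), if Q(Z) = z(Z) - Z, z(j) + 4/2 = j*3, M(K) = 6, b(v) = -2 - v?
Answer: -28672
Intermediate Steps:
z(j) = -2 + 3*j (z(j) = -2 + j*3 = -2 + 3*j)
Q(Z) = -2 + 2*Z (Q(Z) = (-2 + 3*Z) - Z = -2 + 2*Z)
R(N, o) = -2 - 2*o (R(N, o) = (-2 - o) - o = -2 - 2*o)
-28686 - R(Q(-12), M(8)) = -28686 - (-2 - 2*6) = -28686 - (-2 - 12) = -28686 - 1*(-14) = -28686 + 14 = -28672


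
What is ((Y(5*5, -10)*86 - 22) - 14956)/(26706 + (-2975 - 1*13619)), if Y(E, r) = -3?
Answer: -3809/2528 ≈ -1.5067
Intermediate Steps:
((Y(5*5, -10)*86 - 22) - 14956)/(26706 + (-2975 - 1*13619)) = ((-3*86 - 22) - 14956)/(26706 + (-2975 - 1*13619)) = ((-258 - 22) - 14956)/(26706 + (-2975 - 13619)) = (-280 - 14956)/(26706 - 16594) = -15236/10112 = -15236*1/10112 = -3809/2528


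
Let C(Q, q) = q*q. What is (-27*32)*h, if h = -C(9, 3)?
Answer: 7776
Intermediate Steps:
C(Q, q) = q²
h = -9 (h = -1*3² = -1*9 = -9)
(-27*32)*h = -27*32*(-9) = -864*(-9) = 7776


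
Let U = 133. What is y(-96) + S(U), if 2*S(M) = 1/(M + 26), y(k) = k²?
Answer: 2930689/318 ≈ 9216.0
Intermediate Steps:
S(M) = 1/(2*(26 + M)) (S(M) = 1/(2*(M + 26)) = 1/(2*(26 + M)))
y(-96) + S(U) = (-96)² + 1/(2*(26 + 133)) = 9216 + (½)/159 = 9216 + (½)*(1/159) = 9216 + 1/318 = 2930689/318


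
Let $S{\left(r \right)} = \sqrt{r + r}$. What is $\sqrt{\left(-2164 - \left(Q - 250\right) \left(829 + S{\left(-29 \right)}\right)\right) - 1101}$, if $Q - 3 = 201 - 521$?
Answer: $\sqrt{466778 + 567 i \sqrt{58}} \approx 683.22 + 3.16 i$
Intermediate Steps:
$S{\left(r \right)} = \sqrt{2} \sqrt{r}$ ($S{\left(r \right)} = \sqrt{2 r} = \sqrt{2} \sqrt{r}$)
$Q = -317$ ($Q = 3 + \left(201 - 521\right) = 3 - 320 = -317$)
$\sqrt{\left(-2164 - \left(Q - 250\right) \left(829 + S{\left(-29 \right)}\right)\right) - 1101} = \sqrt{\left(-2164 - \left(-317 - 250\right) \left(829 + \sqrt{2} \sqrt{-29}\right)\right) - 1101} = \sqrt{\left(-2164 - - 567 \left(829 + \sqrt{2} i \sqrt{29}\right)\right) - 1101} = \sqrt{\left(-2164 - - 567 \left(829 + i \sqrt{58}\right)\right) - 1101} = \sqrt{\left(-2164 - \left(-470043 - 567 i \sqrt{58}\right)\right) - 1101} = \sqrt{\left(-2164 + \left(470043 + 567 i \sqrt{58}\right)\right) - 1101} = \sqrt{\left(467879 + 567 i \sqrt{58}\right) - 1101} = \sqrt{466778 + 567 i \sqrt{58}}$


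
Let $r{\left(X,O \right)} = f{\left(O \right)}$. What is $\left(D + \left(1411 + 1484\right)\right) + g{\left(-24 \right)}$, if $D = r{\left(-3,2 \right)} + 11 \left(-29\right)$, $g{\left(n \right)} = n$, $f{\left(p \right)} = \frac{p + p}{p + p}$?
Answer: $2553$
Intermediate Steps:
$f{\left(p \right)} = 1$ ($f{\left(p \right)} = \frac{2 p}{2 p} = 2 p \frac{1}{2 p} = 1$)
$r{\left(X,O \right)} = 1$
$D = -318$ ($D = 1 + 11 \left(-29\right) = 1 - 319 = -318$)
$\left(D + \left(1411 + 1484\right)\right) + g{\left(-24 \right)} = \left(-318 + \left(1411 + 1484\right)\right) - 24 = \left(-318 + 2895\right) - 24 = 2577 - 24 = 2553$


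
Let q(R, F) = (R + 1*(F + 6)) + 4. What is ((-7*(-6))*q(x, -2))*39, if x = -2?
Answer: 9828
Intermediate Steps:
q(R, F) = 10 + F + R (q(R, F) = (R + 1*(6 + F)) + 4 = (R + (6 + F)) + 4 = (6 + F + R) + 4 = 10 + F + R)
((-7*(-6))*q(x, -2))*39 = ((-7*(-6))*(10 - 2 - 2))*39 = (42*6)*39 = 252*39 = 9828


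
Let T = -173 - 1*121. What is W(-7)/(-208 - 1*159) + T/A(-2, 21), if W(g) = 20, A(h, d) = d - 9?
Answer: -18023/734 ≈ -24.555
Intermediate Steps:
T = -294 (T = -173 - 121 = -294)
A(h, d) = -9 + d
W(-7)/(-208 - 1*159) + T/A(-2, 21) = 20/(-208 - 1*159) - 294/(-9 + 21) = 20/(-208 - 159) - 294/12 = 20/(-367) - 294*1/12 = 20*(-1/367) - 49/2 = -20/367 - 49/2 = -18023/734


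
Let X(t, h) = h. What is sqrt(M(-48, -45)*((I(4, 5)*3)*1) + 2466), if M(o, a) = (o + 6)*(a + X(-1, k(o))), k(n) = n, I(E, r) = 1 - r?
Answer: 3*I*sqrt(4934) ≈ 210.73*I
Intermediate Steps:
M(o, a) = (6 + o)*(a + o) (M(o, a) = (o + 6)*(a + o) = (6 + o)*(a + o))
sqrt(M(-48, -45)*((I(4, 5)*3)*1) + 2466) = sqrt(((-48)**2 + 6*(-45) + 6*(-48) - 45*(-48))*(((1 - 1*5)*3)*1) + 2466) = sqrt((2304 - 270 - 288 + 2160)*(((1 - 5)*3)*1) + 2466) = sqrt(3906*(-4*3*1) + 2466) = sqrt(3906*(-12*1) + 2466) = sqrt(3906*(-12) + 2466) = sqrt(-46872 + 2466) = sqrt(-44406) = 3*I*sqrt(4934)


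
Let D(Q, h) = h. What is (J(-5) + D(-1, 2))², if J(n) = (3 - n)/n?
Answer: 4/25 ≈ 0.16000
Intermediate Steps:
J(n) = (3 - n)/n
(J(-5) + D(-1, 2))² = ((3 - 1*(-5))/(-5) + 2)² = (-(3 + 5)/5 + 2)² = (-⅕*8 + 2)² = (-8/5 + 2)² = (⅖)² = 4/25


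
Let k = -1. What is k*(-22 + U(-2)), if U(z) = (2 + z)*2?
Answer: 22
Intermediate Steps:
U(z) = 4 + 2*z
k*(-22 + U(-2)) = -(-22 + (4 + 2*(-2))) = -(-22 + (4 - 4)) = -(-22 + 0) = -1*(-22) = 22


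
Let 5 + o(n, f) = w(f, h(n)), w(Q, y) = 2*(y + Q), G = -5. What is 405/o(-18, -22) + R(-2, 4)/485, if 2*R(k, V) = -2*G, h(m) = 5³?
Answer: 13162/6499 ≈ 2.0252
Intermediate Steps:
h(m) = 125
w(Q, y) = 2*Q + 2*y (w(Q, y) = 2*(Q + y) = 2*Q + 2*y)
R(k, V) = 5 (R(k, V) = (-2*(-5))/2 = (½)*10 = 5)
o(n, f) = 245 + 2*f (o(n, f) = -5 + (2*f + 2*125) = -5 + (2*f + 250) = -5 + (250 + 2*f) = 245 + 2*f)
405/o(-18, -22) + R(-2, 4)/485 = 405/(245 + 2*(-22)) + 5/485 = 405/(245 - 44) + 5*(1/485) = 405/201 + 1/97 = 405*(1/201) + 1/97 = 135/67 + 1/97 = 13162/6499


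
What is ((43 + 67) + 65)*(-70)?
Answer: -12250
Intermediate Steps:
((43 + 67) + 65)*(-70) = (110 + 65)*(-70) = 175*(-70) = -12250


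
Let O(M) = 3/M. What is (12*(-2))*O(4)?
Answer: -18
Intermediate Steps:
(12*(-2))*O(4) = (12*(-2))*(3/4) = -72/4 = -24*¾ = -18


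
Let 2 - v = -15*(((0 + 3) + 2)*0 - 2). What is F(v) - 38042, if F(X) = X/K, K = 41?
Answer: -1559750/41 ≈ -38043.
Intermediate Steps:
v = -28 (v = 2 - (-15)*(((0 + 3) + 2)*0 - 2) = 2 - (-15)*((3 + 2)*0 - 2) = 2 - (-15)*(5*0 - 2) = 2 - (-15)*(0 - 2) = 2 - (-15)*(-2) = 2 - 1*30 = 2 - 30 = -28)
F(X) = X/41
F(v) - 38042 = (1/41)*(-28) - 38042 = -28/41 - 38042 = -1559750/41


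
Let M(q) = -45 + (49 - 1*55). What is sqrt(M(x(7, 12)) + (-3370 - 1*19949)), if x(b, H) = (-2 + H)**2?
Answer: I*sqrt(23370) ≈ 152.87*I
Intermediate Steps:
M(q) = -51 (M(q) = -45 + (49 - 55) = -45 - 6 = -51)
sqrt(M(x(7, 12)) + (-3370 - 1*19949)) = sqrt(-51 + (-3370 - 1*19949)) = sqrt(-51 + (-3370 - 19949)) = sqrt(-51 - 23319) = sqrt(-23370) = I*sqrt(23370)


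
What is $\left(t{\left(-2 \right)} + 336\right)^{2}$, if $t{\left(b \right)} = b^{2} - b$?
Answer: $116964$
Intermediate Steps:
$\left(t{\left(-2 \right)} + 336\right)^{2} = \left(- 2 \left(-1 - 2\right) + 336\right)^{2} = \left(\left(-2\right) \left(-3\right) + 336\right)^{2} = \left(6 + 336\right)^{2} = 342^{2} = 116964$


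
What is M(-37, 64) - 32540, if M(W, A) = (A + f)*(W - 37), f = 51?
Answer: -41050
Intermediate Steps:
M(W, A) = (-37 + W)*(51 + A) (M(W, A) = (A + 51)*(W - 37) = (51 + A)*(-37 + W) = (-37 + W)*(51 + A))
M(-37, 64) - 32540 = (-1887 - 37*64 + 51*(-37) + 64*(-37)) - 32540 = (-1887 - 2368 - 1887 - 2368) - 32540 = -8510 - 32540 = -41050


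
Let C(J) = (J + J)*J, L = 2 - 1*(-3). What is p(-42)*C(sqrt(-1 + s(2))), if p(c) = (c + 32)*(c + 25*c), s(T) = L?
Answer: 87360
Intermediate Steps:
L = 5 (L = 2 + 3 = 5)
s(T) = 5
p(c) = 26*c*(32 + c) (p(c) = (32 + c)*(26*c) = 26*c*(32 + c))
C(J) = 2*J**2 (C(J) = (2*J)*J = 2*J**2)
p(-42)*C(sqrt(-1 + s(2))) = (26*(-42)*(32 - 42))*(2*(sqrt(-1 + 5))**2) = (26*(-42)*(-10))*(2*(sqrt(4))**2) = 10920*(2*2**2) = 10920*(2*4) = 10920*8 = 87360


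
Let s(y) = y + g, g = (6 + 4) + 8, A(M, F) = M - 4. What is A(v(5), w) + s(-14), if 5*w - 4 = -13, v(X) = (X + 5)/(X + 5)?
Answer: 1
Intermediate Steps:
v(X) = 1 (v(X) = (5 + X)/(5 + X) = 1)
w = -9/5 (w = ⅘ + (⅕)*(-13) = ⅘ - 13/5 = -9/5 ≈ -1.8000)
A(M, F) = -4 + M
g = 18 (g = 10 + 8 = 18)
s(y) = 18 + y (s(y) = y + 18 = 18 + y)
A(v(5), w) + s(-14) = (-4 + 1) + (18 - 14) = -3 + 4 = 1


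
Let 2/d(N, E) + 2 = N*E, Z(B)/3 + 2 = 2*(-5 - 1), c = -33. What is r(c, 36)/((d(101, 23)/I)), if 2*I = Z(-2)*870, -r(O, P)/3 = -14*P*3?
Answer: -96173791560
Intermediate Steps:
Z(B) = -42 (Z(B) = -6 + 3*(2*(-5 - 1)) = -6 + 3*(2*(-6)) = -6 + 3*(-12) = -6 - 36 = -42)
d(N, E) = 2/(-2 + E*N) (d(N, E) = 2/(-2 + N*E) = 2/(-2 + E*N))
r(O, P) = 126*P (r(O, P) = -(-42)*P*3 = -(-42)*3*P = -(-126)*P = 126*P)
I = -18270 (I = (-42*870)/2 = (1/2)*(-36540) = -18270)
r(c, 36)/((d(101, 23)/I)) = (126*36)/(((2/(-2 + 23*101))/(-18270))) = 4536/(((2/(-2 + 2323))*(-1/18270))) = 4536/(((2/2321)*(-1/18270))) = 4536/(-1/21202335) = 4536*(-21202335) = -96173791560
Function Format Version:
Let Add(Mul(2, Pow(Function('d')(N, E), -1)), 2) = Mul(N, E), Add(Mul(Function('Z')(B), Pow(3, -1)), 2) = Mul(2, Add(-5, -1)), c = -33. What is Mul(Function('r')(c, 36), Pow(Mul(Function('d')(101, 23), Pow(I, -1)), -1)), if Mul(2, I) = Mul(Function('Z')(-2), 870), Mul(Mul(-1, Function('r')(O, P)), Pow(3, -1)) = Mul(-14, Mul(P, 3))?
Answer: -96173791560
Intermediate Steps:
Function('Z')(B) = -42 (Function('Z')(B) = Add(-6, Mul(3, Mul(2, Add(-5, -1)))) = Add(-6, Mul(3, Mul(2, -6))) = Add(-6, Mul(3, -12)) = Add(-6, -36) = -42)
Function('d')(N, E) = Mul(2, Pow(Add(-2, Mul(E, N)), -1)) (Function('d')(N, E) = Mul(2, Pow(Add(-2, Mul(N, E)), -1)) = Mul(2, Pow(Add(-2, Mul(E, N)), -1)))
Function('r')(O, P) = Mul(126, P) (Function('r')(O, P) = Mul(-3, Mul(-14, Mul(P, 3))) = Mul(-3, Mul(-14, Mul(3, P))) = Mul(-3, Mul(-42, P)) = Mul(126, P))
I = -18270 (I = Mul(Rational(1, 2), Mul(-42, 870)) = Mul(Rational(1, 2), -36540) = -18270)
Mul(Function('r')(c, 36), Pow(Mul(Function('d')(101, 23), Pow(I, -1)), -1)) = Mul(Mul(126, 36), Pow(Mul(Mul(2, Pow(Add(-2, Mul(23, 101)), -1)), Pow(-18270, -1)), -1)) = Mul(4536, Pow(Mul(Mul(2, Pow(Add(-2, 2323), -1)), Rational(-1, 18270)), -1)) = Mul(4536, Pow(Mul(Mul(2, Pow(2321, -1)), Rational(-1, 18270)), -1)) = Mul(4536, Pow(Mul(Mul(2, Rational(1, 2321)), Rational(-1, 18270)), -1)) = Mul(4536, Pow(Mul(Rational(2, 2321), Rational(-1, 18270)), -1)) = Mul(4536, Pow(Rational(-1, 21202335), -1)) = Mul(4536, -21202335) = -96173791560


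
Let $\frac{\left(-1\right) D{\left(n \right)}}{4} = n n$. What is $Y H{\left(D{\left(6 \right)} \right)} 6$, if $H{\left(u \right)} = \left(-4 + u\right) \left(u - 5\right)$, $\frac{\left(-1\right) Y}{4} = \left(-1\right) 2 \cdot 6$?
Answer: $6350976$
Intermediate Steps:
$D{\left(n \right)} = - 4 n^{2}$ ($D{\left(n \right)} = - 4 n n = - 4 n^{2}$)
$Y = 48$ ($Y = - 4 \left(-1\right) 2 \cdot 6 = - 4 \left(\left(-2\right) 6\right) = \left(-4\right) \left(-12\right) = 48$)
$H{\left(u \right)} = \left(-5 + u\right) \left(-4 + u\right)$ ($H{\left(u \right)} = \left(-4 + u\right) \left(-5 + u\right) = \left(-5 + u\right) \left(-4 + u\right)$)
$Y H{\left(D{\left(6 \right)} \right)} 6 = 48 \left(20 + \left(- 4 \cdot 6^{2}\right)^{2} - 9 \left(- 4 \cdot 6^{2}\right)\right) 6 = 48 \left(20 + \left(\left(-4\right) 36\right)^{2} - 9 \left(\left(-4\right) 36\right)\right) 6 = 48 \left(20 + \left(-144\right)^{2} - -1296\right) 6 = 48 \left(20 + 20736 + 1296\right) 6 = 48 \cdot 22052 \cdot 6 = 1058496 \cdot 6 = 6350976$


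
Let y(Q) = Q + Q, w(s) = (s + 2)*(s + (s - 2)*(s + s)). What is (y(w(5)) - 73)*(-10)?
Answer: -4170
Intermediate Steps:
w(s) = (2 + s)*(s + 2*s*(-2 + s)) (w(s) = (2 + s)*(s + (-2 + s)*(2*s)) = (2 + s)*(s + 2*s*(-2 + s)))
y(Q) = 2*Q
(y(w(5)) - 73)*(-10) = (2*(5*(-6 + 5 + 2*5²)) - 73)*(-10) = (2*(5*(-6 + 5 + 2*25)) - 73)*(-10) = (2*(5*(-6 + 5 + 50)) - 73)*(-10) = (2*(5*49) - 73)*(-10) = (2*245 - 73)*(-10) = (490 - 73)*(-10) = 417*(-10) = -4170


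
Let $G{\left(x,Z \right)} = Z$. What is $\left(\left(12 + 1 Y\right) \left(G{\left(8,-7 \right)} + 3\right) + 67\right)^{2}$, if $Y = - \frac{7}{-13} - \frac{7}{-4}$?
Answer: $\frac{16384}{169} \approx 96.947$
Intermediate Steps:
$Y = \frac{119}{52}$ ($Y = \left(-7\right) \left(- \frac{1}{13}\right) - - \frac{7}{4} = \frac{7}{13} + \frac{7}{4} = \frac{119}{52} \approx 2.2885$)
$\left(\left(12 + 1 Y\right) \left(G{\left(8,-7 \right)} + 3\right) + 67\right)^{2} = \left(\left(12 + 1 \cdot \frac{119}{52}\right) \left(-7 + 3\right) + 67\right)^{2} = \left(\left(12 + \frac{119}{52}\right) \left(-4\right) + 67\right)^{2} = \left(\frac{743}{52} \left(-4\right) + 67\right)^{2} = \left(- \frac{743}{13} + 67\right)^{2} = \left(\frac{128}{13}\right)^{2} = \frac{16384}{169}$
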